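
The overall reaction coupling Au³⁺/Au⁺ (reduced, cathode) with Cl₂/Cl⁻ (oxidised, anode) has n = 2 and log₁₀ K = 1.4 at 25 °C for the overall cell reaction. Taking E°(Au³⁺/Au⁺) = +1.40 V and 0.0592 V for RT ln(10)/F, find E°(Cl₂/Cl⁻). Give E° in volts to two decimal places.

E°cell = (0.0592/n)·log K = (0.0592/2)(1.4) = +0.041 V.
Since Au³⁺/Au⁺ is the cathode and Cl₂/Cl⁻ the anode, E°cell = E°(Au³⁺/Au⁺) − E°(Cl₂/Cl⁻).
So E°(Cl₂/Cl⁻) = E°(Au³⁺/Au⁺) − E°cell = (+1.40) − (+0.041) = +1.36 V.

+1.36 V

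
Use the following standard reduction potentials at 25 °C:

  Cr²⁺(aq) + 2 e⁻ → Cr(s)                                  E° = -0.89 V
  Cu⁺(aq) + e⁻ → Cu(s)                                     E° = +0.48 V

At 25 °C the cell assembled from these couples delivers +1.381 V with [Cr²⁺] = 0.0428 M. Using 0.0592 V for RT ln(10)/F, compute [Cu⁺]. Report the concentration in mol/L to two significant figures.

0.32 M

Cu⁺/Cu is the cathode, Cr²⁺/Cr the anode: E°cell = +1.37 V, n = 2.
Overall reaction: 2 Cu⁺(aq) + Cr(s) → 2 Cu(s) + Cr²⁺(aq); Q = [Cr²⁺]^1/[Cu⁺]^2.
From E = E° − (0.0592/n) log Q: log Q = (E° − E)·n/0.0592 = (+1.37 − (+1.381))·2/0.0592 = -0.3716.
So 2·log[Cu⁺] = 1·log(0.0428) − log Q = -1.3686 − (-0.3716) = -0.9970; log[Cu⁺] = -0.9970 / 2 = -0.4985; [Cu⁺] = 10^(-0.4985) ≈ 0.32 M.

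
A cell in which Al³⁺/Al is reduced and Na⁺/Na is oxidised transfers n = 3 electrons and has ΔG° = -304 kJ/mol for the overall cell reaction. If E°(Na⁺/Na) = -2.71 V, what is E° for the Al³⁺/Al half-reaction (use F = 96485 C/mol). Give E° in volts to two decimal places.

-1.66 V

E°cell = −ΔG°/(nF) = −(-304×10³)/((3)(96485)) = +1.050 V.
Since Al³⁺/Al is the cathode and Na⁺/Na the anode, E°cell = E°(Al³⁺/Al) − E°(Na⁺/Na).
So E°(Al³⁺/Al) = E°cell + E°(Na⁺/Na) = +1.050 + (-2.71) = -1.66 V.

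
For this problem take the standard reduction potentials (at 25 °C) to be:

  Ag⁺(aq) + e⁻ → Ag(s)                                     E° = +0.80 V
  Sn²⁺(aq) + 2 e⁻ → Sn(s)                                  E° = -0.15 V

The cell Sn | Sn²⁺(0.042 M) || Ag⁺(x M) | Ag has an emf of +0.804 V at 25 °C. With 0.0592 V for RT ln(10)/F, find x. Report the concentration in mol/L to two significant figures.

0.00070 M

Ag⁺/Ag is the cathode, Sn²⁺/Sn the anode: E°cell = +0.95 V, n = 2.
Overall reaction: 2 Ag⁺(aq) + Sn(s) → 2 Ag(s) + Sn²⁺(aq); Q = [Sn²⁺]^1/[Ag⁺]^2.
From E = E° − (0.0592/n) log Q: log Q = (E° − E)·n/0.0592 = (+0.95 − (+0.804))·2/0.0592 = 4.9324.
So 2·log[Ag⁺] = 1·log(0.042) − log Q = -1.3768 − (4.9324) = -6.3092; log[Ag⁺] = -6.3092 / 2 = -3.1546; [Ag⁺] = 10^(-3.1546) ≈ 0.00070 M.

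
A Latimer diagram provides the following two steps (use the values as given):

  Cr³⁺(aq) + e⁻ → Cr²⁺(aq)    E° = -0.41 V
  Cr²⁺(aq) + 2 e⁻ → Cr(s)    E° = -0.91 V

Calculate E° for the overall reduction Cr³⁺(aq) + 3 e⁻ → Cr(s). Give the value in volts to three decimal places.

Standard free energies of sequential steps add: ΔG°₃ = ΔG°₁ + ΔG°₂, so n₃E°₃ = n₁E°₁ + n₂E°₂.
E°₃ = (1×-0.41 + 2×-0.91) / 3 = (-2.230) / 3 = -0.743 V.
Simply averaging or adding the two E° values would be wrong; the electron-weighted sum is required.

-0.743 V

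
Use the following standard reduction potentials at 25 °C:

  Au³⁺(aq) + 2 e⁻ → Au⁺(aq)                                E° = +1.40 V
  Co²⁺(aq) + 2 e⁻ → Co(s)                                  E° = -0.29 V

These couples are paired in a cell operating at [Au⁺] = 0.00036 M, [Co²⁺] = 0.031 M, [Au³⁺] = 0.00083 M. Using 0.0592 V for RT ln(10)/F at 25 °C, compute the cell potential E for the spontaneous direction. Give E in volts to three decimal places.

+1.745 V

Au³⁺/Au⁺ is the cathode (higher E°), Co²⁺/Co the anode: E°cell = +1.40 − (-0.29) = +1.69 V, n = 2.
Overall: Au³⁺(aq) + Co(s) → Au⁺(aq) + Co²⁺(aq)
Q = [Au⁺]·[Co²⁺] / ([Au³⁺]); log Q = -1.871.
E = E° − (0.0592/n) log Q = +1.69 − (0.0592/2)(-1.871) = +1.745 V.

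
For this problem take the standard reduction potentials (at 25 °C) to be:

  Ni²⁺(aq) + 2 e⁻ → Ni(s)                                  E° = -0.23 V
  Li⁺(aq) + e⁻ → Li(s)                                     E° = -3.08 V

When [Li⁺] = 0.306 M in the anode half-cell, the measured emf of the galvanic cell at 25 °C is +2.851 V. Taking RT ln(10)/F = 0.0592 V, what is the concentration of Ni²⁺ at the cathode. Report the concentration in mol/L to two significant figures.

Ni²⁺/Ni is the cathode, Li⁺/Li the anode: E°cell = +2.85 V, n = 2.
Overall reaction: Ni²⁺(aq) + 2 Li(s) → Ni(s) + 2 Li⁺(aq); Q = [Li⁺]^2/[Ni²⁺]^1.
From E = E° − (0.0592/n) log Q: log Q = (E° − E)·n/0.0592 = (+2.85 − (+2.851))·2/0.0592 = -0.0338.
So 1·log[Ni²⁺] = 2·log(0.306) − log Q = -1.0286 − (-0.0338) = -0.9948; [Ni²⁺] = 10^(-0.9948) ≈ 0.10 M.

0.10 M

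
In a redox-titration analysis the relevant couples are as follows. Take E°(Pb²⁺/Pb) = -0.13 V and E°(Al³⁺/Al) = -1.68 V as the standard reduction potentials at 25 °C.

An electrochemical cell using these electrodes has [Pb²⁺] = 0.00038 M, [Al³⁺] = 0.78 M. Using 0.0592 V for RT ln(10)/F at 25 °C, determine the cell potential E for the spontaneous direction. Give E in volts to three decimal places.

Pb²⁺/Pb is the cathode (higher E°), Al³⁺/Al the anode: E°cell = -0.13 − (-1.68) = +1.55 V, n = 6.
Overall: 3 Pb²⁺(aq) + 2 Al(s) → 3 Pb(s) + 2 Al³⁺(aq)
Q = [Al³⁺]^2 / ([Pb²⁺]^3); log Q = 10.045.
E = E° − (0.0592/n) log Q = +1.55 − (0.0592/6)(10.045) = +1.451 V.

+1.451 V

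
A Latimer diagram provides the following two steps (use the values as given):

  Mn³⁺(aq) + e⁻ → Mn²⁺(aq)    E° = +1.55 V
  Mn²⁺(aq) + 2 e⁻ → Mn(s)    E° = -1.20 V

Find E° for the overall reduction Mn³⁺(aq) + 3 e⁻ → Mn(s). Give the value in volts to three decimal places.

-0.283 V

Since ΔG° = −nFE° is additive over sequential reductions, n₃E°₃ = n₁E°₁ + n₂E°₂.
E°₃ = (1×+1.55 + 2×-1.20) / 3 = (-0.850) / 3 = -0.283 V.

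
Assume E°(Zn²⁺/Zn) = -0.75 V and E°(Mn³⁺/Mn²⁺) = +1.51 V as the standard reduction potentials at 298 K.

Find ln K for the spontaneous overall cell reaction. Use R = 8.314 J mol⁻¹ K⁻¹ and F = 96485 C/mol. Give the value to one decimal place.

176.0

Cathode: Mn³⁺/Mn²⁺; anode: Zn²⁺/Zn. E°cell = (+1.51) − (-0.75) = +2.26 V, with n = 2.
ΔG° = −nFE° = −RT ln K, so ln K = nFE°/(RT) = (2)(96485)(+2.26) / ((8.314)(298)) = 176.024.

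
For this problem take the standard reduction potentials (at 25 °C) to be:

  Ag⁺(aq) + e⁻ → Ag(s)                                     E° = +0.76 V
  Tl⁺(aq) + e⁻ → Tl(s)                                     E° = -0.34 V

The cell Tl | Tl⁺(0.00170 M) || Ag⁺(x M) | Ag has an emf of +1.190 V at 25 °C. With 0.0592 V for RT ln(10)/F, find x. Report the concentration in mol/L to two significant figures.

Ag⁺/Ag is the cathode, Tl⁺/Tl the anode: E°cell = +1.10 V, n = 1.
Overall reaction: Ag⁺(aq) + Tl(s) → Ag(s) + Tl⁺(aq); Q = [Tl⁺]^1/[Ag⁺]^1.
From E = E° − (0.0592/n) log Q: log Q = (E° − E)·n/0.0592 = (+1.10 − (+1.190))·1/0.0592 = -1.5203.
So 1·log[Ag⁺] = 1·log(0.0017) − log Q = -2.7696 − (-1.5203) = -1.2493; [Ag⁺] = 10^(-1.2493) ≈ 0.056 M.

0.056 M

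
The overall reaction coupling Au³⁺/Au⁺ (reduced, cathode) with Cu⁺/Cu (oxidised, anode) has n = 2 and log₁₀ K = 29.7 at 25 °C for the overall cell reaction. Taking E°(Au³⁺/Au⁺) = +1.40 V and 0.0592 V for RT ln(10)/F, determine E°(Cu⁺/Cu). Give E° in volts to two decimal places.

+0.52 V

E°cell = (0.0592/n)·log K = (0.0592/2)(29.7) = +0.879 V.
Since Au³⁺/Au⁺ is the cathode and Cu⁺/Cu the anode, E°cell = E°(Au³⁺/Au⁺) − E°(Cu⁺/Cu).
So E°(Cu⁺/Cu) = E°(Au³⁺/Au⁺) − E°cell = (+1.40) − (+0.879) = +0.52 V.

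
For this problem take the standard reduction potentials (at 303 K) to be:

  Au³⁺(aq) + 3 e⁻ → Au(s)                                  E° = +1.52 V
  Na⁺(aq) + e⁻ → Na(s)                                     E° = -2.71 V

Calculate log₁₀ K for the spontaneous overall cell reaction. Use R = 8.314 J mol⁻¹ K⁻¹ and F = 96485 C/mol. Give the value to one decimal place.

211.1

Cathode: Au³⁺/Au; anode: Na⁺/Na. E°cell = (+1.52) − (-2.71) = +4.23 V, with n = 3.
ΔG° = −nFE° = −RT ln K, so ln K = nFE°/(RT) = (3)(96485)(+4.23) / ((8.314)(303)) = 486.036.
log₁₀ K = 486.036 / ln 10 = 211.1.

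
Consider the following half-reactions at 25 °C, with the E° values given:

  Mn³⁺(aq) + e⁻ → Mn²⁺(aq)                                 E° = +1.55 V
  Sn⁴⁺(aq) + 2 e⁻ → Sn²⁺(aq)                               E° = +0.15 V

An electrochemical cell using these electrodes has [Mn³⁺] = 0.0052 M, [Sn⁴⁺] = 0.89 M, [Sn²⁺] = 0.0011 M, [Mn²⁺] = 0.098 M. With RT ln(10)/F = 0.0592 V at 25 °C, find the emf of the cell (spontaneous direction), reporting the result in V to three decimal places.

+1.238 V

Mn³⁺/Mn²⁺ is the cathode (higher E°), Sn⁴⁺/Sn²⁺ the anode: E°cell = +1.55 − (+0.15) = +1.40 V, n = 2.
Overall: 2 Mn³⁺(aq) + Sn²⁺(aq) → 2 Mn²⁺(aq) + Sn⁴⁺(aq)
Q = [Mn²⁺]^2·[Sn⁴⁺] / ([Mn³⁺]^2·[Sn²⁺]); log Q = 5.458.
E = E° − (0.0592/n) log Q = +1.40 − (0.0592/2)(5.458) = +1.238 V.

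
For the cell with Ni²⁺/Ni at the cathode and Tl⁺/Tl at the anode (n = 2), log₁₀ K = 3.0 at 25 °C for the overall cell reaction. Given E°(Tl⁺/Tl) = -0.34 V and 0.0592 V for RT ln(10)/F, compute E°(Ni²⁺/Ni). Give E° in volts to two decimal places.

-0.25 V

E°cell = (0.0592/n)·log K = (0.0592/2)(3.0) = +0.089 V.
Since Ni²⁺/Ni is the cathode and Tl⁺/Tl the anode, E°cell = E°(Ni²⁺/Ni) − E°(Tl⁺/Tl).
So E°(Ni²⁺/Ni) = E°cell + E°(Tl⁺/Tl) = +0.089 + (-0.34) = -0.25 V.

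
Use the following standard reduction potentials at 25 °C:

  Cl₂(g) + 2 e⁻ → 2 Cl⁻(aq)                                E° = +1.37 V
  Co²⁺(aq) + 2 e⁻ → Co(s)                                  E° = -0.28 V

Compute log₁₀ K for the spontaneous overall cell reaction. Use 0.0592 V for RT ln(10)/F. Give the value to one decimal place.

Cathode: Cl₂/Cl⁻; anode: Co²⁺/Co. E°cell = +1.65 V, n = 2.
log K = nE°cell / 0.0592 = (2)(+1.65) / 0.0592 = 55.7.

55.7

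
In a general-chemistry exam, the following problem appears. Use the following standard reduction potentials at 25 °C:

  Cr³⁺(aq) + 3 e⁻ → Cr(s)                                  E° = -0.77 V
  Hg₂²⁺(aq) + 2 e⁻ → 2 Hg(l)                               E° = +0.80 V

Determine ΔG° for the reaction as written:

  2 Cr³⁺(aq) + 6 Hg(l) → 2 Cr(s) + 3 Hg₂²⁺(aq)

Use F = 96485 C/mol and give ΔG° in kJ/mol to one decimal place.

+908.9 kJ/mol

As written, Cr³⁺/Cr is reduced (cathode) and Hg₂²⁺/Hg is oxidised (anode), so E°cell = (-0.77) − (+0.80) = -1.57 V.
Balancing electrons gives n = 6.
ΔG° = −nFE° = −(6)(96485)(-1.57) = 908,889 J = +908.9 kJ/mol.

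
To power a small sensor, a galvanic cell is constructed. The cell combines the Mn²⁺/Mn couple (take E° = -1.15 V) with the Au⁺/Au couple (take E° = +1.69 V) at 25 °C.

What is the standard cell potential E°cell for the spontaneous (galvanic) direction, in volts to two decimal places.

The Au⁺/Au couple has the higher reduction potential, so it is the cathode; Mn²⁺/Mn is oxidised at the anode.
E°cell = E°(cathode) − E°(anode) = (+1.69) − (-1.15) = +2.84 V.
Since E°cell > 0, the reaction is spontaneous under standard conditions.

+2.84 V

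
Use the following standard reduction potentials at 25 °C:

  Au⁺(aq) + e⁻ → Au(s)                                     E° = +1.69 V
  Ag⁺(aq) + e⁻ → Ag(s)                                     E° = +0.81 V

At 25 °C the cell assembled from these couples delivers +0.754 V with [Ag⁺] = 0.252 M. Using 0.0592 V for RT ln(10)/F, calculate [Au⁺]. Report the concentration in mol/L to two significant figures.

0.0019 M

Au⁺/Au is the cathode, Ag⁺/Ag the anode: E°cell = +0.88 V, n = 1.
Overall reaction: Au⁺(aq) + Ag(s) → Au(s) + Ag⁺(aq); Q = [Ag⁺]^1/[Au⁺]^1.
From E = E° − (0.0592/n) log Q: log Q = (E° − E)·n/0.0592 = (+0.88 − (+0.754))·1/0.0592 = 2.1284.
So 1·log[Au⁺] = 1·log(0.252) − log Q = -0.5986 − (2.1284) = -2.7270; [Au⁺] = 10^(-2.7270) ≈ 0.0019 M.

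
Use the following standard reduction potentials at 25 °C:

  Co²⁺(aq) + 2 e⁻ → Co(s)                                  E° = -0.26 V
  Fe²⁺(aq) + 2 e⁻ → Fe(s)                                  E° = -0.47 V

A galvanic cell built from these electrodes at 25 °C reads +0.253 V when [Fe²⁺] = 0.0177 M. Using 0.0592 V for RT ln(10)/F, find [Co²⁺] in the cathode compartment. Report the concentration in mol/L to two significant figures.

0.50 M

Co²⁺/Co is the cathode, Fe²⁺/Fe the anode: E°cell = +0.21 V, n = 2.
Overall reaction: Co²⁺(aq) + Fe(s) → Co(s) + Fe²⁺(aq); Q = [Fe²⁺]^1/[Co²⁺]^1.
From E = E° − (0.0592/n) log Q: log Q = (E° − E)·n/0.0592 = (+0.21 − (+0.253))·2/0.0592 = -1.4527.
So 1·log[Co²⁺] = 1·log(0.0177) − log Q = -1.7520 − (-1.4527) = -0.2993; [Co²⁺] = 10^(-0.2993) ≈ 0.50 M.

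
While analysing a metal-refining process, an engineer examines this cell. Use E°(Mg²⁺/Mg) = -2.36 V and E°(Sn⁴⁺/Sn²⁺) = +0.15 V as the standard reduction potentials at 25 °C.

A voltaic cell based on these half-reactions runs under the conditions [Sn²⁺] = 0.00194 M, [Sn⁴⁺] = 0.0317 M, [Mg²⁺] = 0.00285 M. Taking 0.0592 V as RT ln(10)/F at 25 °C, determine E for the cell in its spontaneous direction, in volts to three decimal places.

+2.621 V

Sn⁴⁺/Sn²⁺ is the cathode (higher E°), Mg²⁺/Mg the anode: E°cell = +0.15 − (-2.36) = +2.51 V, n = 2.
Overall: Sn⁴⁺(aq) + Mg(s) → Sn²⁺(aq) + Mg²⁺(aq)
Q = [Sn²⁺]·[Mg²⁺] / ([Sn⁴⁺]); log Q = -3.758.
E = E° − (0.0592/n) log Q = +2.51 − (0.0592/2)(-3.758) = +2.621 V.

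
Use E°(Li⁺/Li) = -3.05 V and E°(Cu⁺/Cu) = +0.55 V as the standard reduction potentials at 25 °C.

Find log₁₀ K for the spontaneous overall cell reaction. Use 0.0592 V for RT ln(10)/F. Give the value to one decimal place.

Cathode: Cu⁺/Cu; anode: Li⁺/Li. E°cell = +3.60 V, n = 1.
log K = nE°cell / 0.0592 = (1)(+3.60) / 0.0592 = 60.8.

60.8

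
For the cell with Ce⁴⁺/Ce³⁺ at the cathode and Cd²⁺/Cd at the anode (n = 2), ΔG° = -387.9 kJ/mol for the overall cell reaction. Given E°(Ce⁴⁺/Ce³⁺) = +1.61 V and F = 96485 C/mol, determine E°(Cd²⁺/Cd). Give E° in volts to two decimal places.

-0.40 V

E°cell = −ΔG°/(nF) = −(-387.9×10³)/((2)(96485)) = +2.010 V.
Since Ce⁴⁺/Ce³⁺ is the cathode and Cd²⁺/Cd the anode, E°cell = E°(Ce⁴⁺/Ce³⁺) − E°(Cd²⁺/Cd).
So E°(Cd²⁺/Cd) = E°(Ce⁴⁺/Ce³⁺) − E°cell = (+1.61) − (+2.010) = -0.40 V.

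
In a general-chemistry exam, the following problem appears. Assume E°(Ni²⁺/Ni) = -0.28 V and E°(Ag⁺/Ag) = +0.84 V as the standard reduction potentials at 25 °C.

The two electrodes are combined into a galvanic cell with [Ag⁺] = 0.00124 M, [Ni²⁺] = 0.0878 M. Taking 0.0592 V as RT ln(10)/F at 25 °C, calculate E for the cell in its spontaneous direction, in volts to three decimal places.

+0.979 V

Ag⁺/Ag is the cathode (higher E°), Ni²⁺/Ni the anode: E°cell = +0.84 − (-0.28) = +1.12 V, n = 2.
Overall: 2 Ag⁺(aq) + Ni(s) → 2 Ag(s) + Ni²⁺(aq)
Q = [Ni²⁺] / ([Ag⁺]^2); log Q = 4.757.
E = E° − (0.0592/n) log Q = +1.12 − (0.0592/2)(4.757) = +0.979 V.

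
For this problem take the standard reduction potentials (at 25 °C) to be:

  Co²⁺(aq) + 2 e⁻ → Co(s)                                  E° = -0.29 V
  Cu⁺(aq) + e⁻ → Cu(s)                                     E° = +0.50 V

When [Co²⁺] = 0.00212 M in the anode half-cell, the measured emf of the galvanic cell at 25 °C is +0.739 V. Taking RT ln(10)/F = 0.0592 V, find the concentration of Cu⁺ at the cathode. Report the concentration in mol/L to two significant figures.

0.0063 M

Cu⁺/Cu is the cathode, Co²⁺/Co the anode: E°cell = +0.79 V, n = 2.
Overall reaction: 2 Cu⁺(aq) + Co(s) → 2 Cu(s) + Co²⁺(aq); Q = [Co²⁺]^1/[Cu⁺]^2.
From E = E° − (0.0592/n) log Q: log Q = (E° − E)·n/0.0592 = (+0.79 − (+0.739))·2/0.0592 = 1.7230.
So 2·log[Cu⁺] = 1·log(0.00212) − log Q = -2.6737 − (1.7230) = -4.3967; log[Cu⁺] = -4.3967 / 2 = -2.1984; [Cu⁺] = 10^(-2.1984) ≈ 0.0063 M.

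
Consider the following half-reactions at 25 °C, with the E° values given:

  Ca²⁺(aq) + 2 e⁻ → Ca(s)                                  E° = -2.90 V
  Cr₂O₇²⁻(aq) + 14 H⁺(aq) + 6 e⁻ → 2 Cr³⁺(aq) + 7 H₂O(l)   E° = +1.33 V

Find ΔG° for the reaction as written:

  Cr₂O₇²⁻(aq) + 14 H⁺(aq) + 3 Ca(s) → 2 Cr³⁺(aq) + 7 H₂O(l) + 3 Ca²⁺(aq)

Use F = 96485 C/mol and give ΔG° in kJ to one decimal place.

As written, Cr₂O₇²⁻/Cr³⁺ is reduced (cathode) and Ca²⁺/Ca is oxidised (anode), so E°cell = (+1.33) − (-2.90) = +4.23 V.
Balancing electrons gives n = 6.
ΔG° = −nFE° = −(6)(96485)(+4.23) = -2,448,789 J = -2448.8 kJ.

-2448.8 kJ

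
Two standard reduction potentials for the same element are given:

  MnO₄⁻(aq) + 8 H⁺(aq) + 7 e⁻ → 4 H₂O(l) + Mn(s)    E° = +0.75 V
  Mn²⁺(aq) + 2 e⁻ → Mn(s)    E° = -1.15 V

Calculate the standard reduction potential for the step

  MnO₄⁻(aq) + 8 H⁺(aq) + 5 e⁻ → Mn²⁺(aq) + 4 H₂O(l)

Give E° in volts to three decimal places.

Sequential free energies add, so n₃E°₃ = n₁E°₁ + n₂E°₂.
With n₃ = 7, and the known step contributing 2×(-1.15) V, the unknown satisfies 5·E° = 7×(+0.75) − 2×(-1.15) = +7.550.
E° = +7.550 / 5 = +1.510 V.

+1.510 V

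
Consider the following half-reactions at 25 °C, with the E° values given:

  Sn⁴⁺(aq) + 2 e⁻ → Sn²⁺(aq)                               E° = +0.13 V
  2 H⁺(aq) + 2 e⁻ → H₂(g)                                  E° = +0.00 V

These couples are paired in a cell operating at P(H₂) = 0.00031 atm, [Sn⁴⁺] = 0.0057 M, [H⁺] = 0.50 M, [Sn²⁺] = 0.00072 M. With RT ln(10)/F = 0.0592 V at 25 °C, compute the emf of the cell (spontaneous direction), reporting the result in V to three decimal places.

+0.071 V

Sn⁴⁺/Sn²⁺ is the cathode (higher E°), H⁺/H₂ the anode: E°cell = +0.13 − (+0.00) = +0.13 V, n = 2.
Overall: Sn⁴⁺(aq) + H₂(g) → Sn²⁺(aq) + 2 H⁺(aq)
Q = [Sn²⁺]·[H⁺]^2 / ([Sn⁴⁺]·P(H₂)); log Q = 2.008.
E = E° − (0.0592/n) log Q = +0.13 − (0.0592/2)(2.008) = +0.071 V.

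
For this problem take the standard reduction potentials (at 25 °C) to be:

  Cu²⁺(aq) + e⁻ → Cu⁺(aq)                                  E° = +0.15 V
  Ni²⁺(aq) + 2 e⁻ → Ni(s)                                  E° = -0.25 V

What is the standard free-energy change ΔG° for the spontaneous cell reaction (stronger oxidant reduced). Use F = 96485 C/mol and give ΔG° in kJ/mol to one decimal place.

-77.2 kJ/mol

Cu²⁺/Cu⁺ (E° = +0.15 V) is the cathode; Ni²⁺/Ni (E° = -0.25 V) is the anode, so E°cell = +0.40 V.
Balancing electrons gives n = 2 (lcm of 1 and 2).
ΔG° = −nFE° = −(2)(96485)(+0.40) = -77,188 J = -77.2 kJ/mol.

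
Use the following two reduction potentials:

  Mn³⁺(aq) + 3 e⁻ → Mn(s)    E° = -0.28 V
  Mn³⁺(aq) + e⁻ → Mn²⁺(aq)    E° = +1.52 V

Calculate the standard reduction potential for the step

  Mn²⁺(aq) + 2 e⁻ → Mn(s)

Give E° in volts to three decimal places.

-1.180 V

Sequential free energies add, so n₃E°₃ = n₁E°₁ + n₂E°₂.
With n₃ = 3, and the known step contributing 1×(+1.52) V, the unknown satisfies 2·E° = 3×(-0.28) − 1×(+1.52) = -2.360.
E° = -2.360 / 2 = -1.180 V.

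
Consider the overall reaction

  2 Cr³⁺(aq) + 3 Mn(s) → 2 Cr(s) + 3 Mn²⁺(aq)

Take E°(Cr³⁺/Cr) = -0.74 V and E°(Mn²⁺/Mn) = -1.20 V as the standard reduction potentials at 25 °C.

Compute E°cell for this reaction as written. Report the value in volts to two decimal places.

The Cr³⁺/Cr couple has the higher reduction potential, so it is the cathode; Mn²⁺/Mn is oxidised at the anode.
E°cell = E°(cathode) − E°(anode) = (-0.74) − (-1.20) = +0.46 V.
Since E°cell > 0, the reaction is spontaneous under standard conditions.

+0.46 V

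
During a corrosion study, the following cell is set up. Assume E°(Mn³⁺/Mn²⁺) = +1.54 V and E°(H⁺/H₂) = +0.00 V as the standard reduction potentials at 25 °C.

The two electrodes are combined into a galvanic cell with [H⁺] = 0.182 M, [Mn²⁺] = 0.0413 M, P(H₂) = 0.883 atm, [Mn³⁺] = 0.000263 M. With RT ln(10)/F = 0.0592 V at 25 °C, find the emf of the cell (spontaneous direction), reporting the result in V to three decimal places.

+1.452 V

Mn³⁺/Mn²⁺ is the cathode (higher E°), H⁺/H₂ the anode: E°cell = +1.54 − (+0.00) = +1.54 V, n = 2.
Overall: 2 Mn³⁺(aq) + H₂(g) → 2 Mn²⁺(aq) + 2 H⁺(aq)
Q = [Mn²⁺]^2·[H⁺]^2 / ([Mn³⁺]^2·P(H₂)); log Q = 2.966.
E = E° − (0.0592/n) log Q = +1.54 − (0.0592/2)(2.966) = +1.452 V.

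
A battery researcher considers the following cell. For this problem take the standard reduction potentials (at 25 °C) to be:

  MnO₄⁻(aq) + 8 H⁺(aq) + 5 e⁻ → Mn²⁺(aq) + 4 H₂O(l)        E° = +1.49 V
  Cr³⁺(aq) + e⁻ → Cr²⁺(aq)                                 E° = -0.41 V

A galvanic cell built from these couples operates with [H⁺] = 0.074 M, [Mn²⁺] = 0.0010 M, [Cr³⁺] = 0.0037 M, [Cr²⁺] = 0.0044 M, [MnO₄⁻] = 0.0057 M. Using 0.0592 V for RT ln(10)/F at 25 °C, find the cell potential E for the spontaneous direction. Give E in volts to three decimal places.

+1.806 V

MnO₄⁻/Mn²⁺ is the cathode (higher E°), Cr³⁺/Cr²⁺ the anode: E°cell = +1.49 − (-0.41) = +1.90 V, n = 5.
Overall: MnO₄⁻(aq) + 8 H⁺(aq) + 5 Cr²⁺(aq) → Mn²⁺(aq) + 4 H₂O(l) + 5 Cr³⁺(aq)
Q = [Mn²⁺]·[Cr³⁺]^5 / ([MnO₄⁻]·[H⁺]^8·[Cr²⁺]^5); log Q = 7.914.
E = E° − (0.0592/n) log Q = +1.90 − (0.0592/5)(7.914) = +1.806 V.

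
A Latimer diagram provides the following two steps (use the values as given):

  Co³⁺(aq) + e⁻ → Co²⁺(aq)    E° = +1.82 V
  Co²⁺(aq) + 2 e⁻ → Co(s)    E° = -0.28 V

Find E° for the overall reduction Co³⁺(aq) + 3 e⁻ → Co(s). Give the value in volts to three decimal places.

+0.420 V

Since ΔG° = −nFE° is additive over sequential reductions, n₃E°₃ = n₁E°₁ + n₂E°₂.
E°₃ = (1×+1.82 + 2×-0.28) / 3 = (+1.260) / 3 = +0.420 V.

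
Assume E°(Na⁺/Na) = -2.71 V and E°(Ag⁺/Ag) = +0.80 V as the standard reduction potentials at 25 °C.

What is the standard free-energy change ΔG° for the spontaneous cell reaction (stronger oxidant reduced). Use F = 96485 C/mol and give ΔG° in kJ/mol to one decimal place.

-338.7 kJ/mol

Ag⁺/Ag (E° = +0.80 V) is the cathode; Na⁺/Na (E° = -2.71 V) is the anode, so E°cell = +3.51 V.
Balancing electrons gives n = 1 (lcm of 1 and 1).
ΔG° = −nFE° = −(1)(96485)(+3.51) = -338,662 J = -338.7 kJ/mol.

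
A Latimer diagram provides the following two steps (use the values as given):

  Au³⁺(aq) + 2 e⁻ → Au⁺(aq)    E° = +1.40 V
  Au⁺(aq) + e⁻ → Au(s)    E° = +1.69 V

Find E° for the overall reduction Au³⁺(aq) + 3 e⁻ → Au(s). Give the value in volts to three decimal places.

Since ΔG° = −nFE° is additive over sequential reductions, n₃E°₃ = n₁E°₁ + n₂E°₂.
E°₃ = (2×+1.40 + 1×+1.69) / 3 = (+4.490) / 3 = +1.497 V.

+1.497 V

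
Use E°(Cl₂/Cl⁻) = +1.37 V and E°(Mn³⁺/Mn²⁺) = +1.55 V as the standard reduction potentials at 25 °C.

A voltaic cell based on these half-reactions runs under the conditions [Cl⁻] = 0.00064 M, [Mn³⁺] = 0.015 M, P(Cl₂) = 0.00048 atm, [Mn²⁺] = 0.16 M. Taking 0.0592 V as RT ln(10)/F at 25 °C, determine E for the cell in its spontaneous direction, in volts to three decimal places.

Mn³⁺/Mn²⁺ is the cathode (higher E°), Cl₂/Cl⁻ the anode: E°cell = +1.55 − (+1.37) = +0.18 V, n = 2.
Overall: 2 Mn³⁺(aq) + 2 Cl⁻(aq) → 2 Mn²⁺(aq) + Cl₂(g)
Q = [Mn²⁺]^2·P(Cl₂) / ([Mn³⁺]^2·[Cl⁻]^2); log Q = 5.125.
E = E° − (0.0592/n) log Q = +0.18 − (0.0592/2)(5.125) = +0.028 V.

+0.028 V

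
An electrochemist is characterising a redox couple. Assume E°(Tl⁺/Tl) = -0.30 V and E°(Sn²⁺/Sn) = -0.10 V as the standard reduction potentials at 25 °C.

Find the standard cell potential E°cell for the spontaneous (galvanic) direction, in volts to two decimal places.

+0.20 V

The Sn²⁺/Sn couple has the higher reduction potential, so it is the cathode; Tl⁺/Tl is oxidised at the anode.
E°cell = E°(cathode) − E°(anode) = (-0.10) − (-0.30) = +0.20 V.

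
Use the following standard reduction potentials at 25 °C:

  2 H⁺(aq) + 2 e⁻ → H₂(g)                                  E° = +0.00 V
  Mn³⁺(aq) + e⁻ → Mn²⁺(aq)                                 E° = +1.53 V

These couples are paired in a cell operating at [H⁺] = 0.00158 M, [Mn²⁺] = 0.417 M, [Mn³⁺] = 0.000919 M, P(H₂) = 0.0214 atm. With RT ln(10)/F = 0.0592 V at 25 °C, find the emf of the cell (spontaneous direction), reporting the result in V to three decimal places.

+1.489 V

Mn³⁺/Mn²⁺ is the cathode (higher E°), H⁺/H₂ the anode: E°cell = +1.53 − (+0.00) = +1.53 V, n = 2.
Overall: 2 Mn³⁺(aq) + H₂(g) → 2 Mn²⁺(aq) + 2 H⁺(aq)
Q = [Mn²⁺]^2·[H⁺]^2 / ([Mn³⁺]^2·P(H₂)); log Q = 1.381.
E = E° − (0.0592/n) log Q = +1.53 − (0.0592/2)(1.381) = +1.489 V.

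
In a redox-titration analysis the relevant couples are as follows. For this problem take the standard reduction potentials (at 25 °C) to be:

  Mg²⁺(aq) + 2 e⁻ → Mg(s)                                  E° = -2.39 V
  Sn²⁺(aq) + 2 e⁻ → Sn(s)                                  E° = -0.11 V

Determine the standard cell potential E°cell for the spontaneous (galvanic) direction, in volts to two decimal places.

The Sn²⁺/Sn couple has the higher reduction potential, so it is the cathode; Mg²⁺/Mg is oxidised at the anode.
E°cell = E°(cathode) − E°(anode) = (-0.11) − (-2.39) = +2.28 V.
Since E°cell > 0, the reaction is spontaneous under standard conditions.

+2.28 V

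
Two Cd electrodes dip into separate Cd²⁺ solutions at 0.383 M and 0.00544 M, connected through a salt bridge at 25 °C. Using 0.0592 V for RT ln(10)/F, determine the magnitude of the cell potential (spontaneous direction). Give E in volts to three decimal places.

For a concentration cell E°cell = 0. The 0.383 M side is the cathode (reduction is favoured where [Cd²⁺] is higher).
With n = 2, E = −(0.0592/2) log([Cd²⁺]ₐₙ/[Cd²⁺]꜀ₐₜ) = −(0.0592/2) log(0.00544/0.383) = −(0.0592/2)(-1.848) = +0.055 V.

+0.055 V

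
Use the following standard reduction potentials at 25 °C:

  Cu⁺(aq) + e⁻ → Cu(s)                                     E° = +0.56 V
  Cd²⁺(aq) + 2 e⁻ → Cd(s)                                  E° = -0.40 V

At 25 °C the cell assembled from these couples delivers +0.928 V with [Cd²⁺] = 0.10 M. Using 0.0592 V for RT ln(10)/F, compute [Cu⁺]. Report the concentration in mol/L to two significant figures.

0.091 M

Cu⁺/Cu is the cathode, Cd²⁺/Cd the anode: E°cell = +0.96 V, n = 2.
Overall reaction: 2 Cu⁺(aq) + Cd(s) → 2 Cu(s) + Cd²⁺(aq); Q = [Cd²⁺]^1/[Cu⁺]^2.
From E = E° − (0.0592/n) log Q: log Q = (E° − E)·n/0.0592 = (+0.96 − (+0.928))·2/0.0592 = 1.0811.
So 2·log[Cu⁺] = 1·log(0.1) − log Q = -1.0000 − (1.0811) = -2.0811; log[Cu⁺] = -2.0811 / 2 = -1.0406; [Cu⁺] = 10^(-1.0406) ≈ 0.091 M.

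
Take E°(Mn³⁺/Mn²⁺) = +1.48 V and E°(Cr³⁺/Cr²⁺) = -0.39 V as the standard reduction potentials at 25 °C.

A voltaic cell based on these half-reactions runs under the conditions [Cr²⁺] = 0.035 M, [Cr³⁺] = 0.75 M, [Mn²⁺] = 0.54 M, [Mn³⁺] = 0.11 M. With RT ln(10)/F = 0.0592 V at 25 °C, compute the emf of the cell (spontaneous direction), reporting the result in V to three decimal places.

+1.750 V

Mn³⁺/Mn²⁺ is the cathode (higher E°), Cr³⁺/Cr²⁺ the anode: E°cell = +1.48 − (-0.39) = +1.87 V, n = 1.
Overall: Mn³⁺(aq) + Cr²⁺(aq) → Mn²⁺(aq) + Cr³⁺(aq)
Q = [Mn²⁺]·[Cr³⁺] / ([Mn³⁺]·[Cr²⁺]); log Q = 2.022.
E = E° − (0.0592/n) log Q = +1.87 − (0.0592/1)(2.022) = +1.750 V.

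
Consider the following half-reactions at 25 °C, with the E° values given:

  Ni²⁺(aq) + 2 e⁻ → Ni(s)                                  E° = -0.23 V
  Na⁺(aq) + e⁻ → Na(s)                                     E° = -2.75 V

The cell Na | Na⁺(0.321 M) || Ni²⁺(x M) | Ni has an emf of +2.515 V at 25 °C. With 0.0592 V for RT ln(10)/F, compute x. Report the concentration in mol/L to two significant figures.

0.070 M

Ni²⁺/Ni is the cathode, Na⁺/Na the anode: E°cell = +2.52 V, n = 2.
Overall reaction: Ni²⁺(aq) + 2 Na(s) → Ni(s) + 2 Na⁺(aq); Q = [Na⁺]^2/[Ni²⁺]^1.
From E = E° − (0.0592/n) log Q: log Q = (E° − E)·n/0.0592 = (+2.52 − (+2.515))·2/0.0592 = 0.1689.
So 1·log[Ni²⁺] = 2·log(0.321) − log Q = -0.9870 − (0.1689) = -1.1559; [Ni²⁺] = 10^(-1.1559) ≈ 0.070 M.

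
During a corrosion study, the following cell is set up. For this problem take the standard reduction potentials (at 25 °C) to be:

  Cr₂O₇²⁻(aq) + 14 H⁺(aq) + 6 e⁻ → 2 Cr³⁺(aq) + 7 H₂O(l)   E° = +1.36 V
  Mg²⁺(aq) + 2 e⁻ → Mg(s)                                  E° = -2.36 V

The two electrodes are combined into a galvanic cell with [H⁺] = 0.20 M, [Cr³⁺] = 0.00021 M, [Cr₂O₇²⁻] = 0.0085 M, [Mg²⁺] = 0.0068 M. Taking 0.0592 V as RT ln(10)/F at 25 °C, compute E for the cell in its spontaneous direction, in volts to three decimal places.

Cr₂O₇²⁻/Cr³⁺ is the cathode (higher E°), Mg²⁺/Mg the anode: E°cell = +1.36 − (-2.36) = +3.72 V, n = 6.
Overall: Cr₂O₇²⁻(aq) + 14 H⁺(aq) + 3 Mg(s) → 2 Cr³⁺(aq) + 7 H₂O(l) + 3 Mg²⁺(aq)
Q = [Cr³⁺]^2·[Mg²⁺]^3 / ([Cr₂O₇²⁻]·[H⁺]^14); log Q = -2.002.
E = E° − (0.0592/n) log Q = +3.72 − (0.0592/6)(-2.002) = +3.740 V.

+3.740 V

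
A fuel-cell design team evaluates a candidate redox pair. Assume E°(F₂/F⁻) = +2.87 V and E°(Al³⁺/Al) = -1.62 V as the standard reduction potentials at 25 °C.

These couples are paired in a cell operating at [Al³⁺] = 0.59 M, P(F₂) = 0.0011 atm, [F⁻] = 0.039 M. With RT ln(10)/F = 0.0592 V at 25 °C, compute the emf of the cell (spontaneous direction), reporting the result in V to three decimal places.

+4.490 V

F₂/F⁻ is the cathode (higher E°), Al³⁺/Al the anode: E°cell = +2.87 − (-1.62) = +4.49 V, n = 6.
Overall: 3 F₂(g) + 2 Al(s) → 6 F⁻(aq) + 2 Al³⁺(aq)
Q = [F⁻]^6·[Al³⁺]^2 / (P(F₂)^3); log Q = -0.036.
E = E° − (0.0592/n) log Q = +4.49 − (0.0592/6)(-0.036) = +4.490 V.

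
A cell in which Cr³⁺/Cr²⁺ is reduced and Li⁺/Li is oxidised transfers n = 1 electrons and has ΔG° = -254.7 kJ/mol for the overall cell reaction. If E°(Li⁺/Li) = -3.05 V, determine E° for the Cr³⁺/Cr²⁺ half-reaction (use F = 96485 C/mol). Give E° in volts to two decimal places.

E°cell = −ΔG°/(nF) = −(-254.7×10³)/((1)(96485)) = +2.640 V.
Since Cr³⁺/Cr²⁺ is the cathode and Li⁺/Li the anode, E°cell = E°(Cr³⁺/Cr²⁺) − E°(Li⁺/Li).
So E°(Cr³⁺/Cr²⁺) = E°cell + E°(Li⁺/Li) = +2.640 + (-3.05) = -0.41 V.

-0.41 V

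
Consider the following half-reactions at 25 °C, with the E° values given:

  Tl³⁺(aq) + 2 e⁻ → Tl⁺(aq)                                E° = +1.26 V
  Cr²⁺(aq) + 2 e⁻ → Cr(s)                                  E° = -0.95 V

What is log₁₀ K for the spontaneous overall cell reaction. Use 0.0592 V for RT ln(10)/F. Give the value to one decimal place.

74.7

Cathode: Tl³⁺/Tl⁺; anode: Cr²⁺/Cr. E°cell = +2.21 V, n = 2.
log K = nE°cell / 0.0592 = (2)(+2.21) / 0.0592 = 74.7.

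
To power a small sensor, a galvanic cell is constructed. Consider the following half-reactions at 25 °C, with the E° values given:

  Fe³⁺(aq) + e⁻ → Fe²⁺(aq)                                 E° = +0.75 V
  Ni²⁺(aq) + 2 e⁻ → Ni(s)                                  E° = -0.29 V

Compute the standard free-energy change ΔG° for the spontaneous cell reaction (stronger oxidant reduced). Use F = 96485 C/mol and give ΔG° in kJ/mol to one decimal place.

Fe³⁺/Fe²⁺ (E° = +0.75 V) is the cathode; Ni²⁺/Ni (E° = -0.29 V) is the anode, so E°cell = +1.04 V.
Balancing electrons gives n = 2 (lcm of 1 and 2).
ΔG° = −nFE° = −(2)(96485)(+1.04) = -200,689 J = -200.7 kJ/mol.

-200.7 kJ/mol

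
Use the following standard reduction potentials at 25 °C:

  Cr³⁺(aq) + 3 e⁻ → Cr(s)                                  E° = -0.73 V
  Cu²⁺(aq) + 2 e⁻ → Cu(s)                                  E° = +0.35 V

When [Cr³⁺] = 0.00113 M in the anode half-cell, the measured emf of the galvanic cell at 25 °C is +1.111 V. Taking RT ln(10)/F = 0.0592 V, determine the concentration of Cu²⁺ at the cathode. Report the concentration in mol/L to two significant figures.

0.12 M

Cu²⁺/Cu is the cathode, Cr³⁺/Cr the anode: E°cell = +1.08 V, n = 6.
Overall reaction: 3 Cu²⁺(aq) + 2 Cr(s) → 3 Cu(s) + 2 Cr³⁺(aq); Q = [Cr³⁺]^2/[Cu²⁺]^3.
From E = E° − (0.0592/n) log Q: log Q = (E° − E)·n/0.0592 = (+1.08 − (+1.111))·6/0.0592 = -3.1419.
So 3·log[Cu²⁺] = 2·log(0.00113) − log Q = -5.8938 − (-3.1419) = -2.7519; log[Cu²⁺] = -2.7519 / 3 = -0.9173; [Cu²⁺] = 10^(-0.9173) ≈ 0.12 M.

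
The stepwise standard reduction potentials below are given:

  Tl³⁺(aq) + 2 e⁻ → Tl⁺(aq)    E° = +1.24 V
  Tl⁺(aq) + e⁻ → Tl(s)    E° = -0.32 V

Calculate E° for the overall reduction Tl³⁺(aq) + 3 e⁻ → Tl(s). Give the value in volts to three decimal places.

+0.720 V

Since ΔG° = −nFE° is additive over sequential reductions, n₃E°₃ = n₁E°₁ + n₂E°₂.
E°₃ = (2×+1.24 + 1×-0.32) / 3 = (+2.160) / 3 = +0.720 V.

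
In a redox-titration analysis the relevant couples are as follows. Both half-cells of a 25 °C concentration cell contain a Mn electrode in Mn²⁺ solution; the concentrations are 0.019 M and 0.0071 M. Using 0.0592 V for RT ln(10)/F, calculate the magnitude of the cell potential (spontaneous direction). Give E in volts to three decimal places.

+0.013 V

For a concentration cell E°cell = 0. The 0.019 M side is the cathode (reduction is favoured where [Mn²⁺] is higher).
With n = 2, E = −(0.0592/2) log([Mn²⁺]ₐₙ/[Mn²⁺]꜀ₐₜ) = −(0.0592/2) log(0.0071/0.019) = −(0.0592/2)(-0.427) = +0.013 V.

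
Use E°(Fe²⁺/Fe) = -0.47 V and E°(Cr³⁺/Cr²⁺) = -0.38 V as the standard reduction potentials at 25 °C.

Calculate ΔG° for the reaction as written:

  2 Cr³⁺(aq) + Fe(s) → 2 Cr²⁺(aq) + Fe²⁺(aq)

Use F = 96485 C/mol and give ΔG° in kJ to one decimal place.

As written, Cr³⁺/Cr²⁺ is reduced (cathode) and Fe²⁺/Fe is oxidised (anode), so E°cell = (-0.38) − (-0.47) = +0.09 V.
Balancing electrons gives n = 2.
ΔG° = −nFE° = −(2)(96485)(+0.09) = -17,367 J = -17.4 kJ.

-17.4 kJ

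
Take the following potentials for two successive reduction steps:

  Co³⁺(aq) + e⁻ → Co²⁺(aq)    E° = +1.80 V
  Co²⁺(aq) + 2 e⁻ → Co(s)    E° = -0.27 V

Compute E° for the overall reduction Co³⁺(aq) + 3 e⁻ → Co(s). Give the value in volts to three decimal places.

+0.420 V

Standard free energies of sequential steps add: ΔG°₃ = ΔG°₁ + ΔG°₂, so n₃E°₃ = n₁E°₁ + n₂E°₂.
E°₃ = (1×+1.80 + 2×-0.27) / 3 = (+1.260) / 3 = +0.420 V.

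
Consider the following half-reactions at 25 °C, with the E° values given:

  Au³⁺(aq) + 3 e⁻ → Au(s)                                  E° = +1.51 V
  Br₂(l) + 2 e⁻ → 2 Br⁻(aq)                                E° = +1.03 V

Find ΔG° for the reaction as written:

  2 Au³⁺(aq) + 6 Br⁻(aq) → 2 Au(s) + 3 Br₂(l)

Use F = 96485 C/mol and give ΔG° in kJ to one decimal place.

As written, Au³⁺/Au is reduced (cathode) and Br₂/Br⁻ is oxidised (anode), so E°cell = (+1.51) − (+1.03) = +0.48 V.
Balancing electrons gives n = 6.
ΔG° = −nFE° = −(6)(96485)(+0.48) = -277,877 J = -277.9 kJ.

-277.9 kJ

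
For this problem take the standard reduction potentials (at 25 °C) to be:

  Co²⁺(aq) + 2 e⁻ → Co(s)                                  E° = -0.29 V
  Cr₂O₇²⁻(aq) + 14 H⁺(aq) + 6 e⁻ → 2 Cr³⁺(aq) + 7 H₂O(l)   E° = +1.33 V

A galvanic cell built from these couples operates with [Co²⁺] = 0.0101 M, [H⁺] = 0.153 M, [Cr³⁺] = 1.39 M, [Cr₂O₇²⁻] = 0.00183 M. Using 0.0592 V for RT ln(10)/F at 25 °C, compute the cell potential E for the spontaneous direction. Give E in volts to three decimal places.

Cr₂O₇²⁻/Cr³⁺ is the cathode (higher E°), Co²⁺/Co the anode: E°cell = +1.33 − (-0.29) = +1.62 V, n = 6.
Overall: Cr₂O₇²⁻(aq) + 14 H⁺(aq) + 3 Co(s) → 2 Cr³⁺(aq) + 7 H₂O(l) + 3 Co²⁺(aq)
Q = [Cr³⁺]^2·[Co²⁺]^3 / ([Cr₂O₇²⁻]·[H⁺]^14); log Q = 8.451.
E = E° − (0.0592/n) log Q = +1.62 − (0.0592/6)(8.451) = +1.537 V.

+1.537 V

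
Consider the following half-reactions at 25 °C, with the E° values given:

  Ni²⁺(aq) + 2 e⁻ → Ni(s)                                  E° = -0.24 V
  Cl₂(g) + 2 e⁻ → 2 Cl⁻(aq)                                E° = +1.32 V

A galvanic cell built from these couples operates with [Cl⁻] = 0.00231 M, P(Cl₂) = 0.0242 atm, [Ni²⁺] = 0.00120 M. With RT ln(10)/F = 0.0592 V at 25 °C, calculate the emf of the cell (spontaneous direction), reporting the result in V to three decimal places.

+1.755 V

Cl₂/Cl⁻ is the cathode (higher E°), Ni²⁺/Ni the anode: E°cell = +1.32 − (-0.24) = +1.56 V, n = 2.
Overall: Cl₂(g) + Ni(s) → 2 Cl⁻(aq) + Ni²⁺(aq)
Q = [Cl⁻]^2·[Ni²⁺] / (P(Cl₂)); log Q = -6.577.
E = E° − (0.0592/n) log Q = +1.56 − (0.0592/2)(-6.577) = +1.755 V.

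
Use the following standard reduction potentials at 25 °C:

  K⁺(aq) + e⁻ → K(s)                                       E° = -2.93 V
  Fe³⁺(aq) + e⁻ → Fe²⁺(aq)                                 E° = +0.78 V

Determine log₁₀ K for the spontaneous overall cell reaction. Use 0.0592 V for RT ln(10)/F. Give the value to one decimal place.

62.7

Cathode: Fe³⁺/Fe²⁺; anode: K⁺/K. E°cell = +3.71 V, n = 1.
log K = nE°cell / 0.0592 = (1)(+3.71) / 0.0592 = 62.7.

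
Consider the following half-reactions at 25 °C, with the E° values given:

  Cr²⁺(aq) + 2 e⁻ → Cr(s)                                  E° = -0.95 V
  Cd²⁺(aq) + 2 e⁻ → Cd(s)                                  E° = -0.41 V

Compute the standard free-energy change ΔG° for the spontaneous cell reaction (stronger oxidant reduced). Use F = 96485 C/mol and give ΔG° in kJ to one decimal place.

-104.2 kJ

Cd²⁺/Cd (E° = -0.41 V) is the cathode; Cr²⁺/Cr (E° = -0.95 V) is the anode, so E°cell = +0.54 V.
Balancing electrons gives n = 2 (lcm of 2 and 2).
ΔG° = −nFE° = −(2)(96485)(+0.54) = -104,204 J = -104.2 kJ.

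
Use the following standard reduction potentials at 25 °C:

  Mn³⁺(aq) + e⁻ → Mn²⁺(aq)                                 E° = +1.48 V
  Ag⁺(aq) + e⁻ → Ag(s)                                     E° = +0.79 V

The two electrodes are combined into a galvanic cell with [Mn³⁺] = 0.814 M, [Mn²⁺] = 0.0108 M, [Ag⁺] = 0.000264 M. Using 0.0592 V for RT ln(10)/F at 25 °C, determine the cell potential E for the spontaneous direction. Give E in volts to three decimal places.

+1.013 V

Mn³⁺/Mn²⁺ is the cathode (higher E°), Ag⁺/Ag the anode: E°cell = +1.48 − (+0.79) = +0.69 V, n = 1.
Overall: Mn³⁺(aq) + Ag(s) → Mn²⁺(aq) + Ag⁺(aq)
Q = [Mn²⁺]·[Ag⁺] / ([Mn³⁺]); log Q = -5.456.
E = E° − (0.0592/n) log Q = +0.69 − (0.0592/1)(-5.456) = +1.013 V.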